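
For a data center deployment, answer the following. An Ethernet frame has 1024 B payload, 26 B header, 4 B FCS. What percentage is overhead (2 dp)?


Given: payload = 1024 B, header = 26 B, trailer = 4 B
Overhead bytes = header + trailer = 26 + 4 = 30
Total frame = payload + overhead = 1024 + 30 = 1054
Overhead % = 30 / 1054 * 100 = 2.8463% -> 2.85% (2 dp)

2.85


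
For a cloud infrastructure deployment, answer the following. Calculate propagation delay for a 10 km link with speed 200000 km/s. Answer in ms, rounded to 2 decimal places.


Given: distance = 10 km, speed = 200000 km/s
Delay = distance / speed = 10 / 200000 seconds
Delay in ms = 10 * 1000 / 200000
Delay = 0.0500 ms
Rounded to 2 dp = 0.05 ms

0.05


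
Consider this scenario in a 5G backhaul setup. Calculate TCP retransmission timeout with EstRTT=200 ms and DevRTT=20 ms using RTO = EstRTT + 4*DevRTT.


Given: EstRTT = 200 ms, DevRTT = 20 ms
Timeout = EstRTT + 4 * DevRTT
4 * DevRTT = 4 * 20 = 80
Timeout = 200 + 80 = 280 ms

280


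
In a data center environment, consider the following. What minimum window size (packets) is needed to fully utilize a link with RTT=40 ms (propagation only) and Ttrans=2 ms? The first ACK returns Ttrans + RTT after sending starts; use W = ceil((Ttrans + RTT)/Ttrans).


Given: Ttrans = 2 ms, RTT = 40 ms (= 2 * Tprop, Tprop = 20 ms)
Time until first ACK returns = Ttrans + RTT = 2 + 40 = 42 ms
Need W * Ttrans >= Ttrans + RTT  ->  W >= (Ttrans + RTT) / Ttrans
(Ttrans + RTT) / Ttrans = 42 / 2 = 21
W_min = ceil(21) = 21

21


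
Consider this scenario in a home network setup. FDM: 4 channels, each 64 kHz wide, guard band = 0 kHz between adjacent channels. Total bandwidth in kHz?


Given: 4 channels, 64 kHz each, guard = 0 kHz
Channel bandwidth = 4 * 64 = 256 kHz
Guard bands = 3 gaps * 0 kHz = 0 kHz
Total = 256 + 0 = 256 kHz

256


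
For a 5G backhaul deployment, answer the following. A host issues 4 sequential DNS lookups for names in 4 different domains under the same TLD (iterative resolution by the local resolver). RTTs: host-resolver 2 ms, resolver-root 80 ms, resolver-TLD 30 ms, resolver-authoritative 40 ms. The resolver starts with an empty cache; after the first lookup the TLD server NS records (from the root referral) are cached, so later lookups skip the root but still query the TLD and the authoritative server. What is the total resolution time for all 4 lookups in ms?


Lookup 1 (cold cache): local + root + TLD + auth = 2 + 80 + 30 + 40 = 152 ms
Lookups 2..4 (TLD NS cached -> skip root; new domain -> still ask TLD and auth): local + TLD + auth = 2 + 30 + 40 = 72 ms each
Remaining 3 lookups: 3 * 72 = 216 ms
Total = 152 + 216 = 368 ms

368


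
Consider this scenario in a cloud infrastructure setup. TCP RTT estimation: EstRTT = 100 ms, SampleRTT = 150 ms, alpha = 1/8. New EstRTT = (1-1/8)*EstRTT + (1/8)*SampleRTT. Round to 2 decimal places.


Given: EstRTT = 100 ms, SampleRTT = 150 ms, alpha = 1/8
New EstRTT = (1 - alpha) * EstRTT + alpha * SampleRTT
(7/8) * 100 = 87.5
(1/8) * 150 = 18.75
New EstRTT = 87.5 + 18.75 = 106.25 ms -> 106.25 ms (2 dp)

106.25


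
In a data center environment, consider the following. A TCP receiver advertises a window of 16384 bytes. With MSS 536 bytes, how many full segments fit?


Given: RWND = 16384 bytes, MSS = 536 bytes
Full segments = floor(RWND / MSS)
Full segments = floor(16384 / 536)
Full segments = floor(30.5672) = 30

30


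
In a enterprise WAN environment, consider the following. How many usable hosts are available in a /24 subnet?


Given: subnet mask /24
Host bits = 32 - 24 = 8
Total addresses = 2^8 = 256
Usable hosts = 256 - 2 (network + broadcast) = 254

254


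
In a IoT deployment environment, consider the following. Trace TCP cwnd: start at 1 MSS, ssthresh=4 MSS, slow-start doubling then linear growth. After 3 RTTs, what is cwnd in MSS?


RTT 0: cwnd = 1 MSS (initial)
RTT 1: cwnd = 2 MSS (slow start, doubled)
RTT 2: cwnd = 4 MSS (slow start, doubled)
RTT 3: cwnd = 5 MSS (congestion avoidance, +1)

5


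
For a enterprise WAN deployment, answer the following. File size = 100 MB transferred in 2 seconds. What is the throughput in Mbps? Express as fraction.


Given: file = 100 MB, time = 2 s
File in Mb = 100 * 8 = 800 Mb
Throughput = 800 / 2 Mbps
Throughput = 400 Mbps

400


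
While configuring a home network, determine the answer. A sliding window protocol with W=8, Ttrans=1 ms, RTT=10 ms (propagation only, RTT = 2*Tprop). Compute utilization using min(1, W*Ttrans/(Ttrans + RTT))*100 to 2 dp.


Given: W = 8, Ttrans = 1 ms, RTT = 10 ms (= 2 * Tprop, Tprop = 5 ms)
Cycle time = Ttrans + RTT = 1 + 10 = 11 ms (first packet sent until its ACK returns)
W * Ttrans = 8 * 1 = 8 ms of sending per cycle
W * Ttrans / (Ttrans + RTT) = 8 / 11 = 0.727273
U = min(1, 0.727273) = 0.727273
U% = 72.73%

72.73


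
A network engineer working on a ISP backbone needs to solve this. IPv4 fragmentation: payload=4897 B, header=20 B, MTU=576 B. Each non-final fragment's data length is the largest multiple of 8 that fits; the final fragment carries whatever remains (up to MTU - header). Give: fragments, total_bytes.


Max data per non-final fragment = floor((MTU - header)/8)*8 = floor((576 - 20)/8)*8 = floor(556/8)*8 = 552 B
Final fragment needs no 8-byte alignment: it can carry up to MTU - header = 556 B
Non-final fragments needed = ceil((payload - 556) / 552) = ceil(4341/552) = ceil(7.8641) = 8
Number of fragments = 8 + 1 = 9
Fragment sizes (data): 8 * 552 B + 481 B (last, 481 <= 556 OK)
Total bytes sent = payload + n_frags * header = 4897 + 9*20 = 4897 + 180 = 5077 B

9, 5077


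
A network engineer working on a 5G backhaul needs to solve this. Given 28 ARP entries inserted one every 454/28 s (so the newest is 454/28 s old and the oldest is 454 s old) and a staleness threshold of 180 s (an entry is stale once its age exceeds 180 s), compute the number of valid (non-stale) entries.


Ages are k * 454/28 s for k = 1..28 (spacing = 16.2143 s).
Entry k is valid iff k * 454/28 <= 180 iff k <= 28 * 180 / 454 = 11.1013
n_valid = floor(11.1013) = 11
(n_stale = 28 - 11 = 17)

11


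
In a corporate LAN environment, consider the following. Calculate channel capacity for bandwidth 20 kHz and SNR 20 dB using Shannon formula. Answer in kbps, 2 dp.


Given: B = 20 kHz, SNR = 20 dB
SNR linear = 10^(20/10) = 100
1 + SNR = 101
log2(101) = 6.6582114828
C = 20 * 1000 * 6.6582114828 = 133164.2297 bps
C = 133.164230 kbps -> 133.16 kbps (2 dp)

133.16


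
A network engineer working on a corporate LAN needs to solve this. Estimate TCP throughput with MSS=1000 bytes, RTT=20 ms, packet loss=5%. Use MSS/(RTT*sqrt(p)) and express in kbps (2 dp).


Given: MSS = 1000 bytes, RTT = 20 ms, loss = 5%
RTT in seconds = 20 / 1000 = 0.02
Loss rate = 5% = 0.05
sqrt(loss) = sqrt(0.05) = 0.223606797750
Throughput (bytes/s) = 1000 / (0.02 * 0.223606797750) = 223606.7977
Throughput (kbps) = 223606.7977 * 8 / 1000 = 1788.854382 -> 1788.85 kbps (2 dp)

1788.85


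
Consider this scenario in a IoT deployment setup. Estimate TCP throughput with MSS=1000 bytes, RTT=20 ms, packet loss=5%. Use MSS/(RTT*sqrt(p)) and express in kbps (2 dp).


Given: MSS = 1000 bytes, RTT = 20 ms, loss = 5%
RTT in seconds = 20 / 1000 = 0.02
Loss rate = 5% = 0.05
sqrt(loss) = sqrt(0.05) = 0.223606797750
Throughput (bytes/s) = 1000 / (0.02 * 0.223606797750) = 223606.7977
Throughput (kbps) = 223606.7977 * 8 / 1000 = 1788.854382 -> 1788.85 kbps (2 dp)

1788.85


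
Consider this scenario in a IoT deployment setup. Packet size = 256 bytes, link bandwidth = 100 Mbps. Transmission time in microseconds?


Given: packet = 256 bytes, bandwidth = 100 Mbps
Packet in bits = 256 * 8 = 2048 bits
Bandwidth = 100 * 10^6 = 100000000 bps
Time = 2048 / 100000000 seconds
Time in us = 2048 * 10^6 / 100000000 = 20.48

20.48


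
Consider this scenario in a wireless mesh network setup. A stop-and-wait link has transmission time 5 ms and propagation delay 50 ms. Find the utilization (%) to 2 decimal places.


Given: Ttrans = 5 ms, Tprop = 50 ms
RTT = 2 * Tprop = 2 * 50 = 100 ms
U = Ttrans / (Ttrans + RTT)
U = 5 / (5 + 100)
U = 5 / 105 = 0.047619
U% = 4.76%

4.76


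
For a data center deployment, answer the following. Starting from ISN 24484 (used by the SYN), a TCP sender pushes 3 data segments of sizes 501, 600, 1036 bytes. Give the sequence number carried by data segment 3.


The SYN occupies sequence number ISN = 24484, so the first data byte is ISN + 1 = 24485.
SEQ of data segment i = (ISN + 1) + sum of payload sizes of segments 1..i-1.
Segment 1: SEQ = 24485, payload = 501 bytes
Segment 2: SEQ = 24986, payload = 600 bytes
Segment 3: SEQ = 25586, payload = 1036 bytes
SEQ of segment 3 = 24485 + 501 + 600 = 25586

25586


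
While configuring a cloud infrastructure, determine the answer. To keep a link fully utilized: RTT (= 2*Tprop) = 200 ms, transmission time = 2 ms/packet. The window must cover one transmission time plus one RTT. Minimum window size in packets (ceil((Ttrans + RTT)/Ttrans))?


Given: Ttrans = 2 ms, RTT = 200 ms (= 2 * Tprop, Tprop = 100 ms)
Time until first ACK returns = Ttrans + RTT = 2 + 200 = 202 ms
Need W * Ttrans >= Ttrans + RTT  ->  W >= (Ttrans + RTT) / Ttrans
(Ttrans + RTT) / Ttrans = 202 / 2 = 101
W_min = ceil(101) = 101

101


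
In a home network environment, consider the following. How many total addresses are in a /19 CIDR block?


Given: CIDR prefix /19
Host bits = 32 - 19 = 13
Total addresses = 2^13 = 8192

8192


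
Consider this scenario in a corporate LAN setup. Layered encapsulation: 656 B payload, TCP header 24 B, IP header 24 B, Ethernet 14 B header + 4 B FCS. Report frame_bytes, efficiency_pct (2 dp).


TCP segment = 656 + 24 = 680 B
IP packet = 680 + 24 = 704 B
Ethernet frame = 704 + 14 + 4 = 722 B
Efficiency = app / frame = 656 / 722 = 0.908587 = 90.8587% -> 90.86% (2 dp)

722, 90.86


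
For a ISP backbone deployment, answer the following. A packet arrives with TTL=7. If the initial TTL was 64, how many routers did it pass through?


Given: initial TTL = 64, received TTL = 7
Hops = initial TTL - received TTL
Hops = 64 - 7 = 57

57


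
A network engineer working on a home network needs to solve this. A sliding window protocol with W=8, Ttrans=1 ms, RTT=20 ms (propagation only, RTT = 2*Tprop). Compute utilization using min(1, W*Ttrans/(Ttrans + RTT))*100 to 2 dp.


Given: W = 8, Ttrans = 1 ms, RTT = 20 ms (= 2 * Tprop, Tprop = 10 ms)
Cycle time = Ttrans + RTT = 1 + 20 = 21 ms (first packet sent until its ACK returns)
W * Ttrans = 8 * 1 = 8 ms of sending per cycle
W * Ttrans / (Ttrans + RTT) = 8 / 21 = 0.380952
U = min(1, 0.380952) = 0.380952
U% = 38.10%

38.10


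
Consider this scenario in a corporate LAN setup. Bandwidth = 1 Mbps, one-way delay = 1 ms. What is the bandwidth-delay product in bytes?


Given: bandwidth = 1 Mbps, delay = 1 ms
BDP in bits = 1 * 10^6 * 1 / 1000
BDP in bits = 1000
BDP in bytes = 1000 / 8 = 125

125


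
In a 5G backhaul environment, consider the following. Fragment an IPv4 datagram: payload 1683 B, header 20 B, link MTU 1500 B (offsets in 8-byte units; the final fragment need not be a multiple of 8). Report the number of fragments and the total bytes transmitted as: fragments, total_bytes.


Max data per non-final fragment = floor((MTU - header)/8)*8 = floor((1500 - 20)/8)*8 = floor(1480/8)*8 = 1480 B
Final fragment needs no 8-byte alignment: it can carry up to MTU - header = 1480 B
Non-final fragments needed = ceil((payload - 1480) / 1480) = ceil(203/1480) = ceil(0.1372) = 1
Number of fragments = 1 + 1 = 2
Fragment sizes (data): 1 * 1480 B + 203 B (last, 203 <= 1480 OK)
Total bytes sent = payload + n_frags * header = 1683 + 2*20 = 1683 + 40 = 1723 B

2, 1723


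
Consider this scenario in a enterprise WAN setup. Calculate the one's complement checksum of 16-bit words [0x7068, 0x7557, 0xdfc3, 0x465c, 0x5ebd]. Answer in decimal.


Given words: [0x7068, 0x7557, 0xdfc3, 0x465c, 0x5ebd]
Step 1: Sum all words
Raw sum = 28776 + 30039 + 57283 + 18012 + 24253 = 158363
Step 2: Fold carry: (27291 + 2) = 27293
One's complement = ~27293 & 0xFFFF = 38242

38242


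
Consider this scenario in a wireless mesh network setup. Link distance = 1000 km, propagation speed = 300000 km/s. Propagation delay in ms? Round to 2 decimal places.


Given: distance = 1000 km, speed = 300000 km/s
Delay = distance / speed = 1000 / 300000 seconds
Delay in ms = 1000 * 1000 / 300000
Delay = 3.3333 ms
Rounded to 2 dp = 3.33 ms

3.33


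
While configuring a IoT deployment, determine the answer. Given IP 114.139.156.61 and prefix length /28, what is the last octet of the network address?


Given: IP = 114.139.156.61, prefix = /28
Subnet mask = 255.255.255.240
Last octet of IP: 61
Last octet of mask: 240
Network last octet = 61 AND 240 = 48

48


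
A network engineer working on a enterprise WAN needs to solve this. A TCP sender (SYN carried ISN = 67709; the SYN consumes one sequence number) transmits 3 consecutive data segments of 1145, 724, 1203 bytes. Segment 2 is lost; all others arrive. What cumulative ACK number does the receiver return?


SYN uses sequence number 67709; first data byte = ISN + 1 = 67710.
Segment 1: SEQ = 67710, len = 1145 B, covers [67710, 68854]
Segment 2: SEQ = 68855, len = 724 B, covers [68855, 69578] [LOST]
Segment 3: SEQ = 69579, len = 1203 B, covers [69579, 70781]
In-order data received: bytes [67710, 68854] (segments 1..1).
Segment 2 missing -> gap begins at byte 68855; later segments buffered out of order.
Cumulative ACK = next expected in-order byte = 67710 + 1145 = 68855

68855


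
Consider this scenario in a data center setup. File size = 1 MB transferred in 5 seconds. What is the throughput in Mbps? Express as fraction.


Given: file = 1 MB, time = 5 s
File in Mb = 1 * 8 = 8 Mb
Throughput = 8 / 5 Mbps
Throughput = 8/5 Mbps

8/5


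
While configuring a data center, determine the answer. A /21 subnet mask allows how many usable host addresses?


Given: subnet mask /21
Host bits = 32 - 21 = 11
Total addresses = 2^11 = 2048
Usable hosts = 2048 - 2 (network + broadcast) = 2046

2046


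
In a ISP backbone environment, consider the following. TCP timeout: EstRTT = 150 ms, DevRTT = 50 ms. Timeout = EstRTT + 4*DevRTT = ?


Given: EstRTT = 150 ms, DevRTT = 50 ms
Timeout = EstRTT + 4 * DevRTT
4 * DevRTT = 4 * 50 = 200
Timeout = 150 + 200 = 350 ms

350


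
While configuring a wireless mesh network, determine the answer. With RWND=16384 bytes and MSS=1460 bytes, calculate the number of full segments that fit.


Given: RWND = 16384 bytes, MSS = 1460 bytes
Full segments = floor(RWND / MSS)
Full segments = floor(16384 / 1460)
Full segments = floor(11.2219) = 11

11


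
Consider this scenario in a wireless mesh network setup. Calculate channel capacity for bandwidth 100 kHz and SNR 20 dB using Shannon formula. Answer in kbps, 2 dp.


Given: B = 100 kHz, SNR = 20 dB
SNR linear = 10^(20/10) = 100
1 + SNR = 101
log2(101) = 6.6582114828
C = 100 * 1000 * 6.6582114828 = 665821.1483 bps
C = 665.821148 kbps -> 665.82 kbps (2 dp)

665.82


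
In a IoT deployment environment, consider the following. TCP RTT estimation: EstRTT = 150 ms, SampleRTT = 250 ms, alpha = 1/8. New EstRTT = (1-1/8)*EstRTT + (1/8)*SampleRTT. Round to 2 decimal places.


Given: EstRTT = 150 ms, SampleRTT = 250 ms, alpha = 1/8
New EstRTT = (1 - alpha) * EstRTT + alpha * SampleRTT
(7/8) * 150 = 131.25
(1/8) * 250 = 31.25
New EstRTT = 131.25 + 31.25 = 162.5 ms -> 162.50 ms (2 dp)

162.50


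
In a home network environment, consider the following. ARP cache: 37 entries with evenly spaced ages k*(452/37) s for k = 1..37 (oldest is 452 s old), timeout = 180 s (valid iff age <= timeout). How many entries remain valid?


Ages are k * 452/37 s for k = 1..37 (spacing = 12.2162 s).
Entry k is valid iff k * 452/37 <= 180 iff k <= 37 * 180 / 452 = 14.7345
n_valid = floor(14.7345) = 14
(n_stale = 37 - 14 = 23)

14


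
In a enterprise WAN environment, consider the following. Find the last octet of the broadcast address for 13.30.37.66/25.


Given: IP = 13.30.37.66, prefix = /25
Host bits = 32 - 25 = 7
Network last octet = 66 AND mask = 0
Host part size = 2^7 - 1 = 127
Broadcast last octet = 0 OR 127 = 127

127


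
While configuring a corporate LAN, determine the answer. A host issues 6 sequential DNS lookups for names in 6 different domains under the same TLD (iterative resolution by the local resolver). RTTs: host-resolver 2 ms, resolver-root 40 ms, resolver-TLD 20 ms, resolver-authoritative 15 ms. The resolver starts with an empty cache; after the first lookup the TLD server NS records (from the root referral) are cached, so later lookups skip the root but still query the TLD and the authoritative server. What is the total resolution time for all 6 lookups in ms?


Lookup 1 (cold cache): local + root + TLD + auth = 2 + 40 + 20 + 15 = 77 ms
Lookups 2..6 (TLD NS cached -> skip root; new domain -> still ask TLD and auth): local + TLD + auth = 2 + 20 + 15 = 37 ms each
Remaining 5 lookups: 5 * 37 = 185 ms
Total = 77 + 185 = 262 ms

262


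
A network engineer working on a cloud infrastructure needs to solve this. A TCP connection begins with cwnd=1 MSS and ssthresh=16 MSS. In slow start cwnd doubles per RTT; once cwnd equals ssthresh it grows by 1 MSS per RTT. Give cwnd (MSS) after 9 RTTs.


RTT 0: cwnd = 1 MSS (initial)
RTT 1: cwnd = 2 MSS (slow start, doubled)
RTT 2: cwnd = 4 MSS (slow start, doubled)
RTT 3: cwnd = 8 MSS (slow start, doubled)
RTT 4: cwnd = 16 MSS (slow start, doubled)
RTT 5: cwnd = 17 MSS (congestion avoidance, +1)
RTT 6: cwnd = 18 MSS (congestion avoidance, +1)
RTT 7: cwnd = 19 MSS (congestion avoidance, +1)
RTT 8: cwnd = 20 MSS (congestion avoidance, +1)
RTT 9: cwnd = 21 MSS (congestion avoidance, +1)

21


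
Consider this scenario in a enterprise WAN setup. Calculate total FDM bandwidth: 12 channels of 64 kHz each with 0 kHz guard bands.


Given: 12 channels, 64 kHz each, guard = 0 kHz
Channel bandwidth = 12 * 64 = 768 kHz
Guard bands = 11 gaps * 0 kHz = 0 kHz
Total = 768 + 0 = 768 kHz

768


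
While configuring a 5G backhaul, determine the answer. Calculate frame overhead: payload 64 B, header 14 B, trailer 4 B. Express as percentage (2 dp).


Given: payload = 64 B, header = 14 B, trailer = 4 B
Overhead bytes = header + trailer = 14 + 4 = 18
Total frame = payload + overhead = 64 + 18 = 82
Overhead % = 18 / 82 * 100 = 21.9512% -> 21.95% (2 dp)

21.95


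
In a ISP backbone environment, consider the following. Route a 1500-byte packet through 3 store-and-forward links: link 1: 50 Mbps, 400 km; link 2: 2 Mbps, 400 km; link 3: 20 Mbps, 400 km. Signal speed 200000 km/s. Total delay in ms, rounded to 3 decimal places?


Packet = 1500 bytes = 12000 bits. Store-and-forward: sum (t_trans + t_prop) per link.
Link 1: t_trans = 12000/(50*10^6) s = 0.2400 ms; t_prop = 400/200000 s = 2.0000 ms; subtotal = 2.2400 ms
Link 2: t_trans = 12000/(2*10^6) s = 6.0000 ms; t_prop = 400/200000 s = 2.0000 ms; subtotal = 8.0000 ms
Link 3: t_trans = 12000/(20*10^6) s = 0.6000 ms; t_prop = 400/200000 s = 2.0000 ms; subtotal = 2.6000 ms
End-to-end = 2.2400 + 8.0000 + 2.6000 = 12.8400 ms -> 12.840 ms (3 dp)

12.840


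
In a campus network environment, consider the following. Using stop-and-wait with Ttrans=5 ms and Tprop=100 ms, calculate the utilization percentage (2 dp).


Given: Ttrans = 5 ms, Tprop = 100 ms
RTT = 2 * Tprop = 2 * 100 = 200 ms
U = Ttrans / (Ttrans + RTT)
U = 5 / (5 + 200)
U = 5 / 205 = 0.02439
U% = 2.44%

2.44


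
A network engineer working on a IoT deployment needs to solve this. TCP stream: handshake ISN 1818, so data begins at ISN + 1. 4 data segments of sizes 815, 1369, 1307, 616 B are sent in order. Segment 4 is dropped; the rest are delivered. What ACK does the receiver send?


SYN uses sequence number 1818; first data byte = ISN + 1 = 1819.
Segment 1: SEQ = 1819, len = 815 B, covers [1819, 2633]
Segment 2: SEQ = 2634, len = 1369 B, covers [2634, 4002]
Segment 3: SEQ = 4003, len = 1307 B, covers [4003, 5309]
Segment 4: SEQ = 5310, len = 616 B, covers [5310, 5925] [LOST]
In-order data received: bytes [1819, 5309] (segments 1..3).
Segment 4 missing -> gap begins at byte 5310.
Cumulative ACK = next expected in-order byte = 1819 + 815 + 1369 + 1307 = 5310

5310


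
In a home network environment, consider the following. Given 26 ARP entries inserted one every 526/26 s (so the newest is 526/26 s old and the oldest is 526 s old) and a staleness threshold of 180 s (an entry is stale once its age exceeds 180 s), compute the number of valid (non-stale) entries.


Ages are k * 526/26 s for k = 1..26 (spacing = 20.2308 s).
Entry k is valid iff k * 526/26 <= 180 iff k <= 26 * 180 / 526 = 8.8973
n_valid = floor(8.8973) = 8
(n_stale = 26 - 8 = 18)

8


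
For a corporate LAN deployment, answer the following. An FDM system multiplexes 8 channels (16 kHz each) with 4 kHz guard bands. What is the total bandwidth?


Given: 8 channels, 16 kHz each, guard = 4 kHz
Channel bandwidth = 8 * 16 = 128 kHz
Guard bands = 7 gaps * 4 kHz = 28 kHz
Total = 128 + 28 = 156 kHz

156


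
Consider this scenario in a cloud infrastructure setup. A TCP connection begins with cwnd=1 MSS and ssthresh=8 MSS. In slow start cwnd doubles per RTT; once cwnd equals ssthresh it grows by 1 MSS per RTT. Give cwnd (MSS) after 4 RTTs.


RTT 0: cwnd = 1 MSS (initial)
RTT 1: cwnd = 2 MSS (slow start, doubled)
RTT 2: cwnd = 4 MSS (slow start, doubled)
RTT 3: cwnd = 8 MSS (slow start, doubled)
RTT 4: cwnd = 9 MSS (congestion avoidance, +1)

9


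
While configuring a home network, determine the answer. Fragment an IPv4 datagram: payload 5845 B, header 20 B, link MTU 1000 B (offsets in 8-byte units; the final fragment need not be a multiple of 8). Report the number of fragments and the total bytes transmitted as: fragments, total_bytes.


Max data per non-final fragment = floor((MTU - header)/8)*8 = floor((1000 - 20)/8)*8 = floor(980/8)*8 = 976 B
Final fragment needs no 8-byte alignment: it can carry up to MTU - header = 980 B
Non-final fragments needed = ceil((payload - 980) / 976) = ceil(4865/976) = ceil(4.9846) = 5
Number of fragments = 5 + 1 = 6
Fragment sizes (data): 5 * 976 B + 965 B (last, 965 <= 980 OK)
Total bytes sent = payload + n_frags * header = 5845 + 6*20 = 5845 + 120 = 5965 B

6, 5965


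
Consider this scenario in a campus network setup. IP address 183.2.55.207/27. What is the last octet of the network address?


Given: IP = 183.2.55.207, prefix = /27
Subnet mask = 255.255.255.224
Last octet of IP: 207
Last octet of mask: 224
Network last octet = 207 AND 224 = 192

192


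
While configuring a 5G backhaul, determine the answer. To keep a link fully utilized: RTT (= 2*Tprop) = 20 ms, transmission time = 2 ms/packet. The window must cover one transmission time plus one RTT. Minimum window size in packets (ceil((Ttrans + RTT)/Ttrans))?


Given: Ttrans = 2 ms, RTT = 20 ms (= 2 * Tprop, Tprop = 10 ms)
Time until first ACK returns = Ttrans + RTT = 2 + 20 = 22 ms
Need W * Ttrans >= Ttrans + RTT  ->  W >= (Ttrans + RTT) / Ttrans
(Ttrans + RTT) / Ttrans = 22 / 2 = 11
W_min = ceil(11) = 11

11


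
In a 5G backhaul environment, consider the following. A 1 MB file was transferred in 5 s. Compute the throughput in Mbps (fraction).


Given: file = 1 MB, time = 5 s
File in Mb = 1 * 8 = 8 Mb
Throughput = 8 / 5 Mbps
Throughput = 8/5 Mbps

8/5


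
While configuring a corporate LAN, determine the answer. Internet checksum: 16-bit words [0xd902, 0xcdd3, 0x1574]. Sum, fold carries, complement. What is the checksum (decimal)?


Given words: [0xd902, 0xcdd3, 0x1574]
Step 1: Sum all words
Raw sum = 55554 + 52691 + 5492 = 113737
Step 2: Fold carry: (48201 + 1) = 48202
One's complement = ~48202 & 0xFFFF = 17333

17333


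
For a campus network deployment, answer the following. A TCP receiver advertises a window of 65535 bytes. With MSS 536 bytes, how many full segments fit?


Given: RWND = 65535 bytes, MSS = 536 bytes
Full segments = floor(RWND / MSS)
Full segments = floor(65535 / 536)
Full segments = floor(122.2668) = 122

122


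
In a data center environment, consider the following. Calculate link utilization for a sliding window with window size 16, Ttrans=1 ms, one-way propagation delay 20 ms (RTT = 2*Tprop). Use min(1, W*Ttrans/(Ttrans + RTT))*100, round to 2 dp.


Given: W = 16, Ttrans = 1 ms, RTT = 40 ms (= 2 * Tprop, Tprop = 20 ms)
Cycle time = Ttrans + RTT = 1 + 40 = 41 ms (first packet sent until its ACK returns)
W * Ttrans = 16 * 1 = 16 ms of sending per cycle
W * Ttrans / (Ttrans + RTT) = 16 / 41 = 0.390244
U = min(1, 0.390244) = 0.390244
U% = 39.02%

39.02


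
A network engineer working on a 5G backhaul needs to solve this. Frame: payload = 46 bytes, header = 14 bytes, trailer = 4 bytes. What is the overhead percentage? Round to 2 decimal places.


Given: payload = 46 B, header = 14 B, trailer = 4 B
Overhead bytes = header + trailer = 14 + 4 = 18
Total frame = payload + overhead = 46 + 18 = 64
Overhead % = 18 / 64 * 100 = 28.1250% -> 28.13% (2 dp)

28.13


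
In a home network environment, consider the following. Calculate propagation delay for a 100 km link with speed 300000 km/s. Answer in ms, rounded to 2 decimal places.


Given: distance = 100 km, speed = 300000 km/s
Delay = distance / speed = 100 / 300000 seconds
Delay in ms = 100 * 1000 / 300000
Delay = 0.3333 ms
Rounded to 2 dp = 0.33 ms

0.33


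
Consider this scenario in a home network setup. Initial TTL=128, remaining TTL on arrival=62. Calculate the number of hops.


Given: initial TTL = 128, received TTL = 62
Hops = initial TTL - received TTL
Hops = 128 - 62 = 66

66


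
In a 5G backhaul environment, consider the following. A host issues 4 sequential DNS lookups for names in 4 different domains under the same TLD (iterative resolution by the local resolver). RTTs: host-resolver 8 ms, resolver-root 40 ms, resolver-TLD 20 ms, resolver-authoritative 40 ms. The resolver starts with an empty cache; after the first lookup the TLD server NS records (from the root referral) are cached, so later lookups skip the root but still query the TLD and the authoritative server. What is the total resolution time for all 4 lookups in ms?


Lookup 1 (cold cache): local + root + TLD + auth = 8 + 40 + 20 + 40 = 108 ms
Lookups 2..4 (TLD NS cached -> skip root; new domain -> still ask TLD and auth): local + TLD + auth = 8 + 20 + 40 = 68 ms each
Remaining 3 lookups: 3 * 68 = 204 ms
Total = 108 + 204 = 312 ms

312


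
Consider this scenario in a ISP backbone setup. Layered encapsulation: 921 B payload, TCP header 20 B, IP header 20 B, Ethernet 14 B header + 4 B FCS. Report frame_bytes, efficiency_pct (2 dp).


TCP segment = 921 + 20 = 941 B
IP packet = 941 + 20 = 961 B
Ethernet frame = 961 + 14 + 4 = 979 B
Efficiency = app / frame = 921 / 979 = 0.940756 = 94.0756% -> 94.08% (2 dp)

979, 94.08


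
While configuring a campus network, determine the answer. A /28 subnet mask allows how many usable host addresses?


Given: subnet mask /28
Host bits = 32 - 28 = 4
Total addresses = 2^4 = 16
Usable hosts = 16 - 2 (network + broadcast) = 14

14


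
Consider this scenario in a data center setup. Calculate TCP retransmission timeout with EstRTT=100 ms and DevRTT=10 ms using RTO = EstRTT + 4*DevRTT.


Given: EstRTT = 100 ms, DevRTT = 10 ms
Timeout = EstRTT + 4 * DevRTT
4 * DevRTT = 4 * 10 = 40
Timeout = 100 + 40 = 140 ms

140


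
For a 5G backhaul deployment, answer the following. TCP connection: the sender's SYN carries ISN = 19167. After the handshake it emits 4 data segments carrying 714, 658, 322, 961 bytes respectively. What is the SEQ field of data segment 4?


The SYN occupies sequence number ISN = 19167, so the first data byte is ISN + 1 = 19168.
SEQ of data segment i = (ISN + 1) + sum of payload sizes of segments 1..i-1.
Segment 1: SEQ = 19168, payload = 714 bytes
Segment 2: SEQ = 19882, payload = 658 bytes
Segment 3: SEQ = 20540, payload = 322 bytes
Segment 4: SEQ = 20862, payload = 961 bytes
SEQ of segment 4 = 19168 + 714 + 658 + 322 = 20862

20862


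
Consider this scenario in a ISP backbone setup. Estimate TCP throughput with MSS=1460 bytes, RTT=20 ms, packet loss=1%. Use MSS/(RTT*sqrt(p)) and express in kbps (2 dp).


Given: MSS = 1460 bytes, RTT = 20 ms, loss = 1%
RTT in seconds = 20 / 1000 = 0.02
Loss rate = 1% = 0.01
sqrt(loss) = sqrt(0.01) = 0.1
Throughput (bytes/s) = 1460 / (0.02 * 0.1) = 730000.0000
Throughput (kbps) = 730000.0000 * 8 / 1000 = 5840.000000 -> 5840.00 kbps (2 dp)

5840.00


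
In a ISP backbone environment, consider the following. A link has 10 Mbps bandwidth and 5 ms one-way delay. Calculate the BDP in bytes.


Given: bandwidth = 10 Mbps, delay = 5 ms
BDP in bits = 10 * 10^6 * 5 / 1000
BDP in bits = 50000
BDP in bytes = 50000 / 8 = 6250

6250


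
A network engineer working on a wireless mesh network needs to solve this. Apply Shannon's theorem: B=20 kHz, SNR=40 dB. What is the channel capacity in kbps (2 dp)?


Given: B = 20 kHz, SNR = 40 dB
SNR linear = 10^(40/10) = 10000
1 + SNR = 10001
log2(10001) = 13.2878566418
C = 20 * 1000 * 13.2878566418 = 265757.1328 bps
C = 265.757133 kbps -> 265.76 kbps (2 dp)

265.76


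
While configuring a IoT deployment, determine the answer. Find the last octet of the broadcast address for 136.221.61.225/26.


Given: IP = 136.221.61.225, prefix = /26
Host bits = 32 - 26 = 6
Network last octet = 225 AND mask = 192
Host part size = 2^6 - 1 = 63
Broadcast last octet = 192 OR 63 = 255

255


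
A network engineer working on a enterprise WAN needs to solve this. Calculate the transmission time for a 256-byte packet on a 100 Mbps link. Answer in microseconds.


Given: packet = 256 bytes, bandwidth = 100 Mbps
Packet in bits = 256 * 8 = 2048 bits
Bandwidth = 100 * 10^6 = 100000000 bps
Time = 2048 / 100000000 seconds
Time in us = 2048 * 10^6 / 100000000 = 20.48

20.48


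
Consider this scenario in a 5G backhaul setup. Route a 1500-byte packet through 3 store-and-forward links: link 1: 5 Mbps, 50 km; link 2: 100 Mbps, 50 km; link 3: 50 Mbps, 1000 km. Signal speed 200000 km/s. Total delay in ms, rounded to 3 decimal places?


Packet = 1500 bytes = 12000 bits. Store-and-forward: sum (t_trans + t_prop) per link.
Link 1: t_trans = 12000/(5*10^6) s = 2.4000 ms; t_prop = 50/200000 s = 0.2500 ms; subtotal = 2.6500 ms
Link 2: t_trans = 12000/(100*10^6) s = 0.1200 ms; t_prop = 50/200000 s = 0.2500 ms; subtotal = 0.3700 ms
Link 3: t_trans = 12000/(50*10^6) s = 0.2400 ms; t_prop = 1000/200000 s = 5.0000 ms; subtotal = 5.2400 ms
End-to-end = 2.6500 + 0.3700 + 5.2400 = 8.2600 ms -> 8.260 ms (3 dp)

8.260


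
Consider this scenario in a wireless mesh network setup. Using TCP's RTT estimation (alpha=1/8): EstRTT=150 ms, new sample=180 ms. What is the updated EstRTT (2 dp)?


Given: EstRTT = 150 ms, SampleRTT = 180 ms, alpha = 1/8
New EstRTT = (1 - alpha) * EstRTT + alpha * SampleRTT
(7/8) * 150 = 131.25
(1/8) * 180 = 22.5
New EstRTT = 131.25 + 22.5 = 153.75 ms -> 153.75 ms (2 dp)

153.75


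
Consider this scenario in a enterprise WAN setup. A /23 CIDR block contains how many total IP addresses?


Given: CIDR prefix /23
Host bits = 32 - 23 = 9
Total addresses = 2^9 = 512

512


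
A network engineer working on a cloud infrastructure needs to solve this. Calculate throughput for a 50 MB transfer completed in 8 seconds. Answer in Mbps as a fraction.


Given: file = 50 MB, time = 8 s
File in Mb = 50 * 8 = 400 Mb
Throughput = 400 / 8 Mbps
Throughput = 50 Mbps

50


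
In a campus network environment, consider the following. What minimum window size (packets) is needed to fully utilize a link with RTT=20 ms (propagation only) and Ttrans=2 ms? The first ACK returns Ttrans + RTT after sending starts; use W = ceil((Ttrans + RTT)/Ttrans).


Given: Ttrans = 2 ms, RTT = 20 ms (= 2 * Tprop, Tprop = 10 ms)
Time until first ACK returns = Ttrans + RTT = 2 + 20 = 22 ms
Need W * Ttrans >= Ttrans + RTT  ->  W >= (Ttrans + RTT) / Ttrans
(Ttrans + RTT) / Ttrans = 22 / 2 = 11
W_min = ceil(11) = 11

11


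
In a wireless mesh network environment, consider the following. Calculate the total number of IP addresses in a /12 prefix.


Given: CIDR prefix /12
Host bits = 32 - 12 = 20
Total addresses = 2^20 = 1048576

1048576


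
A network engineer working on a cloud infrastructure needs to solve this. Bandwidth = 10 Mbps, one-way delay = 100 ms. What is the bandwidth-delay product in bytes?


Given: bandwidth = 10 Mbps, delay = 100 ms
BDP in bits = 10 * 10^6 * 100 / 1000
BDP in bits = 1000000
BDP in bytes = 1000000 / 8 = 125000

125000


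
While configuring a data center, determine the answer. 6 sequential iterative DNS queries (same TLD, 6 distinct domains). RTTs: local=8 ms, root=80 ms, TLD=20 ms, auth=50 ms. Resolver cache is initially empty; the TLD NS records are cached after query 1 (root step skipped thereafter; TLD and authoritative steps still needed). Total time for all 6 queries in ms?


Lookup 1 (cold cache): local + root + TLD + auth = 8 + 80 + 20 + 50 = 158 ms
Lookups 2..6 (TLD NS cached -> skip root; new domain -> still ask TLD and auth): local + TLD + auth = 8 + 20 + 50 = 78 ms each
Remaining 5 lookups: 5 * 78 = 390 ms
Total = 158 + 390 = 548 ms

548


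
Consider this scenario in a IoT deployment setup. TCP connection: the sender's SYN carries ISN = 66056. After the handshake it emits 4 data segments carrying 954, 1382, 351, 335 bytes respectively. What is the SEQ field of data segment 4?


The SYN occupies sequence number ISN = 66056, so the first data byte is ISN + 1 = 66057.
SEQ of data segment i = (ISN + 1) + sum of payload sizes of segments 1..i-1.
Segment 1: SEQ = 66057, payload = 954 bytes
Segment 2: SEQ = 67011, payload = 1382 bytes
Segment 3: SEQ = 68393, payload = 351 bytes
Segment 4: SEQ = 68744, payload = 335 bytes
SEQ of segment 4 = 66057 + 954 + 1382 + 351 = 68744

68744


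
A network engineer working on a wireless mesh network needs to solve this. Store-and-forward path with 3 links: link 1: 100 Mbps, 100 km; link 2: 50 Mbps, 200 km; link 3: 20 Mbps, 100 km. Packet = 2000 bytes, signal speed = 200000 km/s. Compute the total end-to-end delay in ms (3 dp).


Packet = 2000 bytes = 16000 bits. Store-and-forward: sum (t_trans + t_prop) per link.
Link 1: t_trans = 16000/(100*10^6) s = 0.1600 ms; t_prop = 100/200000 s = 0.5000 ms; subtotal = 0.6600 ms
Link 2: t_trans = 16000/(50*10^6) s = 0.3200 ms; t_prop = 200/200000 s = 1.0000 ms; subtotal = 1.3200 ms
Link 3: t_trans = 16000/(20*10^6) s = 0.8000 ms; t_prop = 100/200000 s = 0.5000 ms; subtotal = 1.3000 ms
End-to-end = 0.6600 + 1.3200 + 1.3000 = 3.2800 ms -> 3.280 ms (3 dp)

3.280


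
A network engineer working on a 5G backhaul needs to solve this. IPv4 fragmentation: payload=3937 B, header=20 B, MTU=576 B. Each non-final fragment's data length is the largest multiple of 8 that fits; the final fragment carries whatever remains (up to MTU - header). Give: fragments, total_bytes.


Max data per non-final fragment = floor((MTU - header)/8)*8 = floor((576 - 20)/8)*8 = floor(556/8)*8 = 552 B
Final fragment needs no 8-byte alignment: it can carry up to MTU - header = 556 B
Non-final fragments needed = ceil((payload - 556) / 552) = ceil(3381/552) = ceil(6.1250) = 7
Number of fragments = 7 + 1 = 8
Fragment sizes (data): 7 * 552 B + 73 B (last, 73 <= 556 OK)
Total bytes sent = payload + n_frags * header = 3937 + 8*20 = 3937 + 160 = 4097 B

8, 4097


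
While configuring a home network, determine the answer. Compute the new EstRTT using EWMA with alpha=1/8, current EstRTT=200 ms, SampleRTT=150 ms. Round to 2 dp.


Given: EstRTT = 200 ms, SampleRTT = 150 ms, alpha = 1/8
New EstRTT = (1 - alpha) * EstRTT + alpha * SampleRTT
(7/8) * 200 = 175
(1/8) * 150 = 18.75
New EstRTT = 175 + 18.75 = 193.75 ms -> 193.75 ms (2 dp)

193.75


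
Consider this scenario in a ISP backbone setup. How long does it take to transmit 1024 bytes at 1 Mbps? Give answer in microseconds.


Given: packet = 1024 bytes, bandwidth = 1 Mbps
Packet in bits = 1024 * 8 = 8192 bits
Bandwidth = 1 * 10^6 = 1000000 bps
Time = 8192 / 1000000 seconds
Time in us = 8192 * 10^6 / 1000000 = 8192

8192


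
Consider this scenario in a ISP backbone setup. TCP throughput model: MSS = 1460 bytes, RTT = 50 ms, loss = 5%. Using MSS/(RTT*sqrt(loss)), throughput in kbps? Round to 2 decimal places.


Given: MSS = 1460 bytes, RTT = 50 ms, loss = 5%
RTT in seconds = 50 / 1000 = 0.05
Loss rate = 5% = 0.05
sqrt(loss) = sqrt(0.05) = 0.223606797750
Throughput (bytes/s) = 1460 / (0.05 * 0.223606797750) = 130586.3699
Throughput (kbps) = 130586.3699 * 8 / 1000 = 1044.690959 -> 1044.69 kbps (2 dp)

1044.69


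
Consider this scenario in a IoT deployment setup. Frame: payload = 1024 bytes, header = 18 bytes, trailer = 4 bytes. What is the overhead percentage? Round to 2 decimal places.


Given: payload = 1024 B, header = 18 B, trailer = 4 B
Overhead bytes = header + trailer = 18 + 4 = 22
Total frame = payload + overhead = 1024 + 22 = 1046
Overhead % = 22 / 1046 * 100 = 2.1033% -> 2.10% (2 dp)

2.10


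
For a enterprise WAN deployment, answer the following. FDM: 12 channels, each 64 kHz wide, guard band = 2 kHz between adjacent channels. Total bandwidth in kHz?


Given: 12 channels, 64 kHz each, guard = 2 kHz
Channel bandwidth = 12 * 64 = 768 kHz
Guard bands = 11 gaps * 2 kHz = 22 kHz
Total = 768 + 22 = 790 kHz

790


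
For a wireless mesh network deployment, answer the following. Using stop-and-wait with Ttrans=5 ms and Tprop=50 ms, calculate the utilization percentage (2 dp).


Given: Ttrans = 5 ms, Tprop = 50 ms
RTT = 2 * Tprop = 2 * 50 = 100 ms
U = Ttrans / (Ttrans + RTT)
U = 5 / (5 + 100)
U = 5 / 105 = 0.047619
U% = 4.76%

4.76


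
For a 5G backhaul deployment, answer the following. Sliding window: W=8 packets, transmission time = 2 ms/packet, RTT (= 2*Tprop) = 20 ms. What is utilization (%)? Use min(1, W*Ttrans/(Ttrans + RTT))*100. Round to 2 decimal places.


Given: W = 8, Ttrans = 2 ms, RTT = 20 ms (= 2 * Tprop, Tprop = 10 ms)
Cycle time = Ttrans + RTT = 2 + 20 = 22 ms (first packet sent until its ACK returns)
W * Ttrans = 8 * 2 = 16 ms of sending per cycle
W * Ttrans / (Ttrans + RTT) = 16 / 22 = 0.727273
U = min(1, 0.727273) = 0.727273
U% = 72.73%

72.73


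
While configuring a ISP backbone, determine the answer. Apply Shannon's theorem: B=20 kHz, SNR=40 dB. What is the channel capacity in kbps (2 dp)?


Given: B = 20 kHz, SNR = 40 dB
SNR linear = 10^(40/10) = 10000
1 + SNR = 10001
log2(10001) = 13.2878566418
C = 20 * 1000 * 13.2878566418 = 265757.1328 bps
C = 265.757133 kbps -> 265.76 kbps (2 dp)

265.76


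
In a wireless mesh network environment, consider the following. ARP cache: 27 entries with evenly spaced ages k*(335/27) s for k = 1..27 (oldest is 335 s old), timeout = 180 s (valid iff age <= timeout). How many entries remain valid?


Ages are k * 335/27 s for k = 1..27 (spacing = 12.4074 s).
Entry k is valid iff k * 335/27 <= 180 iff k <= 27 * 180 / 335 = 14.5075
n_valid = floor(14.5075) = 14
(n_stale = 27 - 14 = 13)

14


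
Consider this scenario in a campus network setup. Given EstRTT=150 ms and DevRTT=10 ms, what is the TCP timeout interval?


Given: EstRTT = 150 ms, DevRTT = 10 ms
Timeout = EstRTT + 4 * DevRTT
4 * DevRTT = 4 * 10 = 40
Timeout = 150 + 40 = 190 ms

190


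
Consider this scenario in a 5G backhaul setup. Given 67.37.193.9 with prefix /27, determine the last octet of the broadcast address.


Given: IP = 67.37.193.9, prefix = /27
Host bits = 32 - 27 = 5
Network last octet = 9 AND mask = 0
Host part size = 2^5 - 1 = 31
Broadcast last octet = 0 OR 31 = 31

31


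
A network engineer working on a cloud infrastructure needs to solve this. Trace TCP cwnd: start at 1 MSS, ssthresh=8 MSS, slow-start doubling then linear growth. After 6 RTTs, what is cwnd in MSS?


RTT 0: cwnd = 1 MSS (initial)
RTT 1: cwnd = 2 MSS (slow start, doubled)
RTT 2: cwnd = 4 MSS (slow start, doubled)
RTT 3: cwnd = 8 MSS (slow start, doubled)
RTT 4: cwnd = 9 MSS (congestion avoidance, +1)
RTT 5: cwnd = 10 MSS (congestion avoidance, +1)
RTT 6: cwnd = 11 MSS (congestion avoidance, +1)

11
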